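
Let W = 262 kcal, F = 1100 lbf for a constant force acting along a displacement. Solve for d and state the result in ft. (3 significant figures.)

Rearranging W = F·d for d: d = W/F.
W = 262 kcal = 1.096×10^6 J; F = 1100 lbf = 4893 N.
d = 224.0 m
224.0 m × (1 ft / 0.3048 m) = 735.0 ft

735 ft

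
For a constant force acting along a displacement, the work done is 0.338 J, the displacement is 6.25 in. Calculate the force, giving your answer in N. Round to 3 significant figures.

2.13 N

Solving W = F·d for F: F = W/d.
W = 0.338 J; d = 6.25 in = 0.1588 m.
F = 2.129 N  (the unit combination reduces to kg·m/s² = N)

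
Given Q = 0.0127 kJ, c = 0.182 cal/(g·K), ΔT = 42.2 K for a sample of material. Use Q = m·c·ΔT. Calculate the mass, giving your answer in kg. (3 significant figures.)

3.95×10^-4 kg

Rearranging: m = Q/(c·ΔT).
Q = 0.0127 kJ = 12.70 J; c = 0.182 cal/(g·K) = 761.5 J/(kg·K); ΔT = 42.2 K.
m = 3.952×10^-4 kg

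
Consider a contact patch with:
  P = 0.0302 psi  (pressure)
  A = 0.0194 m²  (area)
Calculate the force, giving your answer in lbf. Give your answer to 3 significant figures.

Rearranging: F = P·A.
P = 0.0302 psi = 208.2 Pa; A = 0.0194 m².
F = 4.040 N
4.040 N × (1 lbf / 4.448 N) = 0.9081 lbf

0.908 lbf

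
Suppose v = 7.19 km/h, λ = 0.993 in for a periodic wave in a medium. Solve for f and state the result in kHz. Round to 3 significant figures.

0.0792 kHz

Solving v = f·λ for f: f = v/λ.
v = 7.19 km/h = 1.997 m/s; λ = 0.993 in = 0.02522 m.
f = 79.19 Hz
79.19 Hz × (1 kHz / 1000 Hz) = 0.07919 kHz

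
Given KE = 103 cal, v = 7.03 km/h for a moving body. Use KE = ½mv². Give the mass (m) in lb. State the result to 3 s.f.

Solving KE = ½mv² for m: m = 2·KE/v².
KE = 103 cal = 431.0 J; v = 7.03 km/h = 1.953 m/s.
m = 226.0 kg
226.0 kg × (1 lb / 0.4536 kg) = 498.3 lb

498 lb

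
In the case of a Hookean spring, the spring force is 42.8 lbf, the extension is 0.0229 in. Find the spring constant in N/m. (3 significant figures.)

3.27×10^5 N/m

Rearranging: k = F/x.
F = 42.8 lbf = 190.4 N; x = 0.0229 in = 5.817×10^-4 m.
k = 3.273×10^5 N/m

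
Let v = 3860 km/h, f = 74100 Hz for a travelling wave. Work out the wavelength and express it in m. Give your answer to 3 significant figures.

Rearranging v = f·λ for λ: λ = v/f.
v = 3860 km/h = 1072 m/s; f = 74100 Hz.
λ = 0.01447 m

0.0145 m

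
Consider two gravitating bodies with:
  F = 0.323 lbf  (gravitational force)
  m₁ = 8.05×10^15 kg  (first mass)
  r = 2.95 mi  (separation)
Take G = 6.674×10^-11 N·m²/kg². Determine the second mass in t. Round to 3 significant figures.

0.0603 t

From Newton's law of gravitation: m₂ = F·r²/(G·m₁).
F = 0.323 lbf = 1.437 N; m₁ = 8.05×10^15 kg; r = 2.95 mi = 4748 m; G = 6.674×10^-11 N·m²/kg².
m₂ = 60.28 kg
60.28 kg × (1 t / 1000 kg) = 0.06028 t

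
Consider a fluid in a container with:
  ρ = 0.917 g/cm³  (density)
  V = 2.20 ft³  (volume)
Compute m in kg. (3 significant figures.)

57.1 kg

Rearranging ρ = m/V for m: m = ρV.
ρ = 0.917 g/cm³ = 917.0 kg/m³; V = 2.20 ft³ = 0.06230 m³.
m = 57.13 kg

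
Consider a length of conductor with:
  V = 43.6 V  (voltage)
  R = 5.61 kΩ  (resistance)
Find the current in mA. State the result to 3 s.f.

7.77 mA

From Ohm's law: I = V/R.
V = 43.6 V; R = 5.61 kΩ = 5610 Ω.
I = 0.007772 A
0.007772 A × (1 mA / 0.001000 A) = 7.772 mA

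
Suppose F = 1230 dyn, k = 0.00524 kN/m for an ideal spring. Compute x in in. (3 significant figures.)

From Hooke's law: x = F/k.
F = 1230 dyn = 0.01230 N; k = 0.00524 kN/m = 5.240 N/m.
x = 0.002347 m
0.002347 m × (1 in / 0.02540 m) = 0.09241 in

0.0924 in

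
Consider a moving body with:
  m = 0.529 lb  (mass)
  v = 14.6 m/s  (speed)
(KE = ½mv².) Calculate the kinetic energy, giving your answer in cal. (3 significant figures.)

KE is given directly by: KE = ½mv².
m = 0.529 lb = 0.2400 kg; v = 14.6 m/s.
KE = 25.57 J  (the unit combination reduces to kg·m²/s² = J)
25.57 J × (1 cal / 4.184 J) = 6.112 cal

6.11 cal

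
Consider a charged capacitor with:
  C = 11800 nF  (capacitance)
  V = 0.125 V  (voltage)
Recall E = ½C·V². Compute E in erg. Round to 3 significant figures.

E is given directly by: E = ½CV².
C = 11800 nF = 1.180×10^-5 F; V = 0.125 V.
E = 9.219×10^-8 J
9.219×10^-8 J × (1 erg / 1.000×10^-7 J) = 0.9219 erg

0.922 erg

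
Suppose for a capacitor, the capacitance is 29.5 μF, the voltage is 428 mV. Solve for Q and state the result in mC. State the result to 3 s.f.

Solving C = Q/V for Q: Q = CV.
C = 29.5 μF = 2.950×10^-5 F; V = 428 mV = 0.4280 V.
Q = 1.263×10^-5 C  (the unit combination reduces to A·s = C)
1.263×10^-5 C × (1 mC / 0.001000 C) = 0.01263 mC

0.0126 mC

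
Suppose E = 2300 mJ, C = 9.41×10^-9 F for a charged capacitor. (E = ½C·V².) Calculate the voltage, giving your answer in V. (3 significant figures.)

22100 V

Rearranging: V = √(2E/C).
E = 2300 mJ = 2.300 J; C = 9.41×10^-9 F.
V = 22110 V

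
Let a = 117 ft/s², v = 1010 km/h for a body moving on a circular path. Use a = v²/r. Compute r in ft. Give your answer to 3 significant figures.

Solving a = v²/r for r: r = v²/a.
a = 117 ft/s² = 35.66 m/s²; v = 1010 km/h = 280.6 m/s.
r = 2207 m
2207 m × (1 ft / 0.3048 m) = 7241 ft

7240 ft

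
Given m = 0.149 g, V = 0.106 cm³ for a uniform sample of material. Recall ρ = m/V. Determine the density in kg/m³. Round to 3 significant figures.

1410 kg/m³

Directly: ρ = m/V.
m = 0.149 g = 1.490×10^-4 kg; V = 0.106 cm³ = 1.060×10^-7 m³.
ρ = 1406 kg/m³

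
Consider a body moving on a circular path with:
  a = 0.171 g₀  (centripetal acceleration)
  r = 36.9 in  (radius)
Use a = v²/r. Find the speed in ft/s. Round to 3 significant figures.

Solving a = v²/r for v: v = √(a·r).
a = 0.171 g₀ = 1.677 m/s²; r = 36.9 in = 0.9373 m.
v = 1.254 m/s
1.254 m/s × (1 ft/s / 0.3048 m/s) = 4.113 ft/s

4.11 ft/s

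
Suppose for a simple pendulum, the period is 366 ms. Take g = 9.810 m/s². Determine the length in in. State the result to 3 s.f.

1.31 in

Solving T = 2π√(L/g) for L: L = g·(T/2π)².
T = 366 ms = 0.3660 s; g = 9.810 m/s².
L = 0.03329 m
0.03329 m × (1 in / 0.02540 m) = 1.311 in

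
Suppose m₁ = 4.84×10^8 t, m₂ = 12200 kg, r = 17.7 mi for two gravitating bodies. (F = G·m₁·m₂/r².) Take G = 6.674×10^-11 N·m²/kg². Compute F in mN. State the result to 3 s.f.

Directly: F = Gm₁m₂/r².
m₁ = 4.84×10^8 t = 4.840×10^11 kg; m₂ = 12200 kg; r = 17.7 mi = 28485 m; G = 6.674×10^-11 N·m²/kg².
F = 4.857×10^-4 N
4.857×10^-4 N × (1 mN / 0.001000 N) = 0.4857 mN

0.486 mN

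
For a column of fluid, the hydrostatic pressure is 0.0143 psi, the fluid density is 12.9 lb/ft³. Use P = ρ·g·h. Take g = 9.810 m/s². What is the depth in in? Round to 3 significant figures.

1.91 in

Solving P = ρ·g·h for h: h = P/(ρ·g).
P = 0.0143 psi = 98.60 Pa; ρ = 12.9 lb/ft³ = 206.6 kg/m³; g = 9.810 m/s².
h = 0.04864 m
0.04864 m × (1 in / 0.02540 m) = 1.915 in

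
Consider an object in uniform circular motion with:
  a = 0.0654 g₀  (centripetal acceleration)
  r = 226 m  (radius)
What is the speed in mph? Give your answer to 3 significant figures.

Solving a = v²/r for v: v = √(a·r).
a = 0.0654 g₀ = 0.6414 m/s²; r = 226 m.
v = 12.04 m/s
12.04 m/s × (1 mph / 0.4470 m/s) = 26.93 mph

26.9 mph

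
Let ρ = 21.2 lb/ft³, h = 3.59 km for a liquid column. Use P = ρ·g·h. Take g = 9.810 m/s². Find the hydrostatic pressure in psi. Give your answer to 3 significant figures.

1730 psi

P is given directly by: P = ρgh.
ρ = 21.2 lb/ft³ = 339.6 kg/m³; h = 3.59 km = 3590 m; g = 9.810 m/s².
P = 1.196×10^7 Pa  (the unit combination reduces to kg/(m·s²) = Pa)
1.196×10^7 Pa × (1 psi / 6895 Pa) = 1735 psi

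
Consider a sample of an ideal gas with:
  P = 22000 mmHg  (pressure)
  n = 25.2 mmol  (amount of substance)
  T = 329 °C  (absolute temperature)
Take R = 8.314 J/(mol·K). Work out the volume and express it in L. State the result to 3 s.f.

0.0430 L

Rearranging PV = nRT for V: V = nRT/P.
P = 22000 mmHg = 2.933×10^6 Pa; n = 25.2 mmol = 0.02520 mol; T = 329 °C = 602.1 K; R = 8.314 J/(mol·K).
V = 4.301×10^-5 m³
4.301×10^-5 m³ × (1 L / 0.001000 m³) = 0.04301 L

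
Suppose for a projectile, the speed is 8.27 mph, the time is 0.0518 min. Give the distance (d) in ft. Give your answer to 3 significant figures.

37.7 ft

Rearranging v = d/t for d: d = v·t.
v = 8.27 mph = 3.697 m/s; t = 0.0518 min = 3.108 s.
d = 11.49 m
11.49 m × (1 ft / 0.3048 m) = 37.70 ft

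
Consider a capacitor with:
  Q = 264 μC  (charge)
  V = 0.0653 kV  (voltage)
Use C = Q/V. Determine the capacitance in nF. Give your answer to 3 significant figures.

4040 nF

Directly: C = Q/V.
Q = 264 μC = 2.640×10^-4 C; V = 0.0653 kV = 65.30 V.
C = 4.043×10^-6 F
4.043×10^-6 F × (1 nF / 1.000×10^-9 F) = 4043 nF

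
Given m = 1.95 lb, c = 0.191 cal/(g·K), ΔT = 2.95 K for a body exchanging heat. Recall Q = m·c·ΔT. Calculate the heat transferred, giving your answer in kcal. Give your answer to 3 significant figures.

Directly: Q = mcΔT.
m = 1.95 lb = 0.8845 kg; c = 0.191 cal/(g·K) = 799.1 J/(kg·K); ΔT = 2.95 K.
Q = 2085 J
2085 J × (1 kcal / 4184 J) = 0.4984 kcal

0.498 kcal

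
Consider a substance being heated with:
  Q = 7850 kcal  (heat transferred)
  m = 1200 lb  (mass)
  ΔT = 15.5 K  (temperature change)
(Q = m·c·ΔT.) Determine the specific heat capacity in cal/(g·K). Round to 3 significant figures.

Solving Q = m·c·ΔT for c: c = Q/(m·ΔT).
Q = 7850 kcal = 3.284×10^7 J; m = 1200 lb = 544.3 kg; ΔT = 15.5 K.
c = 3893 J/(kg·K)
3893 J/(kg·K) × (1 cal/(g·K) / 4184 J/(kg·K)) = 0.9304 cal/(g·K)

0.930 cal/(g·K)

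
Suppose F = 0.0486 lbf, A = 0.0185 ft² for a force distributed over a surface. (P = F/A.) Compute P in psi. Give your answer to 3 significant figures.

Directly: P = F/A.
F = 0.0486 lbf = 0.2162 N; A = 0.0185 ft² = 0.001719 m².
P = 125.8 Pa
125.8 Pa × (1 psi / 6895 Pa) = 0.01824 psi

0.0182 psi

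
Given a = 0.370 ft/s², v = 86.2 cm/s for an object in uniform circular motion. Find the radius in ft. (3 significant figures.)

21.6 ft

Rearranging: r = v²/a.
a = 0.370 ft/s² = 0.1128 m/s²; v = 86.2 cm/s = 0.8620 m/s.
r = 6.589 m
6.589 m × (1 ft / 0.3048 m) = 21.62 ft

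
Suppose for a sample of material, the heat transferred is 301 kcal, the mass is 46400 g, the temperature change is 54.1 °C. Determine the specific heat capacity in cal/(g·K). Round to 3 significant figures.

0.120 cal/(g·K)

Rearranging Q = m·c·ΔT for c: c = Q/(m·ΔT).
Q = 301 kcal = 1.259×10^6 J; m = 46400 g = 46.40 kg; ΔT = 54.1 °C = 54.10 K.
c = 501.7 J/(kg·K)
501.7 J/(kg·K) × (1 cal/(g·K) / 4184 J/(kg·K)) = 0.1199 cal/(g·K)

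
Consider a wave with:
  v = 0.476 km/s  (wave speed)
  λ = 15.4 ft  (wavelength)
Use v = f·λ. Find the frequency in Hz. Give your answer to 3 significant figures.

Rearranging v = f·λ for f: f = v/λ.
v = 0.476 km/s = 476.0 m/s; λ = 15.4 ft = 4.694 m.
f = 101.4 Hz

101 Hz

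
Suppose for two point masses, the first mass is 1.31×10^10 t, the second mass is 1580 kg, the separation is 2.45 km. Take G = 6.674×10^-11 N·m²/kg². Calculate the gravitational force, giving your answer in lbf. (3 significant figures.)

0.0517 lbf

F is given directly by: F = Gm₁m₂/r².
m₁ = 1.31×10^10 t = 1.310×10^13 kg; m₂ = 1580 kg; r = 2.45 km = 2450 m; G = 6.674×10^-11 N·m²/kg².
F = 0.2301 N
0.2301 N × (1 lbf / 4.448 N) = 0.05174 lbf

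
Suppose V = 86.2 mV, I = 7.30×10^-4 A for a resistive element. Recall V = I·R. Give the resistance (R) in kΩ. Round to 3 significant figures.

0.118 kΩ

From Ohm's law: R = V/I.
V = 86.2 mV = 0.08620 V; I = 7.30×10^-4 A.
R = 118.1 Ω
118.1 Ω × (1 kΩ / 1000 Ω) = 0.1181 kΩ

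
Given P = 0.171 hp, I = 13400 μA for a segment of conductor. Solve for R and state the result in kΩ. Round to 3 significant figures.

710 kΩ

Rearranging P = I²R for R: R = P/I².
P = 0.171 hp = 127.5 W; I = 13400 μA = 0.01340 A.
R = 7.102×10^5 Ω
7.102×10^5 Ω × (1 kΩ / 1000 Ω) = 710.2 kΩ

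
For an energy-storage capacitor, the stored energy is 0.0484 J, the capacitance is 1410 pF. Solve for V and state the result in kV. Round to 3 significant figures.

8.29 kV

Rearranging E = ½C·V² for V: V = √(2E/C).
E = 0.0484 J; C = 1410 pF = 1.410×10^-9 F.
V = 8286 V
8286 V × (1 kV / 1000 V) = 8.286 kV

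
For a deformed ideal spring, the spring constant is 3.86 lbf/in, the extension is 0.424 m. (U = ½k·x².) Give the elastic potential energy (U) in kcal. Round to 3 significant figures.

0.0145 kcal

U is given directly by: U = ½kx².
k = 3.86 lbf/in = 676.0 N/m; x = 0.424 m.
U = 60.76 J  (the unit combination reduces to kg·m²/s² = J)
60.76 J × (1 kcal / 4184 J) = 0.01452 kcal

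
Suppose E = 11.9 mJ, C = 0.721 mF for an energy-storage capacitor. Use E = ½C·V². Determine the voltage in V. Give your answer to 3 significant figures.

5.75 V

Rearranging: V = √(2E/C).
E = 11.9 mJ = 0.01190 J; C = 0.721 mF = 7.210×10^-4 F.
V = 5.745 V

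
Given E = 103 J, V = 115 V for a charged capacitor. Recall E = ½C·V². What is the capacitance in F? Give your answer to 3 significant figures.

0.0156 F

Rearranging E = ½C·V² for C: C = 2E/V².
E = 103 J; V = 115 V.
C = 0.01558 F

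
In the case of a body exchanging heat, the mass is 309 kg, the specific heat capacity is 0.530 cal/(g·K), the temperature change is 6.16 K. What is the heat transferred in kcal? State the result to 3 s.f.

1010 kcal

Q is given directly by: Q = mcΔT.
m = 309 kg; c = 0.530 cal/(g·K) = 2218 J/(kg·K); ΔT = 6.16 K.
Q = 4.221×10^6 J
4.221×10^6 J × (1 kcal / 4184 J) = 1009 kcal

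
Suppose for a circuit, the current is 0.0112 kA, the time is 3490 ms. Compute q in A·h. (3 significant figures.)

0.0109 A·h

Directly: q = It.
I = 0.0112 kA = 11.20 A; t = 3490 ms = 3.490 s.
q = 39.09 C  (the unit combination reduces to A·s = C)
39.09 C × (1 A·h / 3600 C) = 0.01086 A·h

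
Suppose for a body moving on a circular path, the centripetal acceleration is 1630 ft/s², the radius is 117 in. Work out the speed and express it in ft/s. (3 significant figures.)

Rearranging a = v²/r for v: v = √(a·r).
a = 1630 ft/s² = 496.8 m/s²; r = 117 in = 2.972 m.
v = 38.42 m/s
38.42 m/s × (1 ft/s / 0.3048 m/s) = 126.1 ft/s

126 ft/s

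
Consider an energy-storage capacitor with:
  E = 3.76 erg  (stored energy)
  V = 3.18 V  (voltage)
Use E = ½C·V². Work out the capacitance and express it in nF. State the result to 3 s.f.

74.4 nF

Rearranging: C = 2E/V².
E = 3.76 erg = 3.760×10^-7 J; V = 3.18 V.
C = 7.436×10^-8 F
7.436×10^-8 F × (1 nF / 1.000×10^-9 F) = 74.36 nF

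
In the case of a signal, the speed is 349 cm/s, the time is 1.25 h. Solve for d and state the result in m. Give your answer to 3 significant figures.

Rearranging v = d/t for d: d = v·t.
v = 349 cm/s = 3.490 m/s; t = 1.25 h = 4500 s.
d = 15705 m

15700 m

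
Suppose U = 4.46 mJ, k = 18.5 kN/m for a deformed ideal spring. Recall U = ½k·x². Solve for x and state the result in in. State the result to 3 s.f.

0.0273 in

Rearranging U = ½k·x² for x: x = √(2U/k).
U = 4.46 mJ = 0.004460 J; k = 18.5 kN/m = 18500 N/m.
x = 6.944×10^-4 m
6.944×10^-4 m × (1 in / 0.02540 m) = 0.02734 in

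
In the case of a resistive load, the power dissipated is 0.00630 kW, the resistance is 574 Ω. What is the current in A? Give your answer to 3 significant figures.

Solving P = I²R for I: I = √(P/R).
P = 0.00630 kW = 6.300 W; R = 574 Ω.
I = 0.1048 A

0.105 A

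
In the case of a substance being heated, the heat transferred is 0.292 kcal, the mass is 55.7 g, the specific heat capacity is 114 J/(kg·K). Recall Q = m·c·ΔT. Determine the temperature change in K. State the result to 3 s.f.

192 K

Rearranging Q = m·c·ΔT for ΔT: ΔT = Q/(m·c).
Q = 0.292 kcal = 1222 J; m = 55.7 g = 0.05570 kg; c = 114 J/(kg·K).
ΔT = 192.4 K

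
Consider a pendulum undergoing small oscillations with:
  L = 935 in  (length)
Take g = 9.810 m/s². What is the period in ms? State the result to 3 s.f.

Directly: T = 2π√(L/g).
L = 935 in = 23.75 m; g = 9.810 m/s².
T = 9.776 s
9.776 s × (1 ms / 0.001000 s) = 9776 ms

9780 ms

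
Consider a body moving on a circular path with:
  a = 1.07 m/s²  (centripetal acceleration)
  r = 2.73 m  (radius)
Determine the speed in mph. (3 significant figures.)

Rearranging: v = √(a·r).
a = 1.07 m/s²; r = 2.73 m.
v = 1.709 m/s
1.709 m/s × (1 mph / 0.4470 m/s) = 3.823 mph

3.82 mph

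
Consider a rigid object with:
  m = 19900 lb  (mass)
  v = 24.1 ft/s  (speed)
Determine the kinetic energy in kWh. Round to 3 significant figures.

0.0676 kWh

KE is given directly by: KE = ½mv².
m = 19900 lb = 9026 kg; v = 24.1 ft/s = 7.346 m/s.
KE = 2.435×10^5 J
2.435×10^5 J × (1 kWh / 3.600×10^6 J) = 0.06765 kWh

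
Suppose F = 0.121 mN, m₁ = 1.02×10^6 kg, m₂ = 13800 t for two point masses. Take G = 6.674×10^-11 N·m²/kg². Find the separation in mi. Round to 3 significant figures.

1.73 mi

Rearranging: r = √(G·m₁m₂/F).
F = 0.121 mN = 1.210×10^-4 N; m₁ = 1.02×10^6 kg; m₂ = 13800 t = 1.380×10^7 kg; G = 6.674×10^-11 N·m²/kg².
r = 2786 m
2786 m × (1 mi / 1609 m) = 1.731 mi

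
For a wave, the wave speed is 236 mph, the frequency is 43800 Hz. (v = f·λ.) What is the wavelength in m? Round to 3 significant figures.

Rearranging: λ = v/f.
v = 236 mph = 105.5 m/s; f = 43800 Hz.
λ = 0.002409 m

0.00241 m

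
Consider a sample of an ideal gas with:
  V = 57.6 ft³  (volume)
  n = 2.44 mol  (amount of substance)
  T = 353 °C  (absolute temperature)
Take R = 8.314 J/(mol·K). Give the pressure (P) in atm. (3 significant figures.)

0.0769 atm

From the ideal-gas law: P = nRT/V.
V = 57.6 ft³ = 1.631 m³; n = 2.44 mol; T = 353 °C = 626.1 K; R = 8.314 J/(mol·K).
P = 7788 Pa  (the unit combination reduces to kg/(m·s²) = Pa)
7788 Pa × (1 atm / 1.013×10^5 Pa) = 0.07686 atm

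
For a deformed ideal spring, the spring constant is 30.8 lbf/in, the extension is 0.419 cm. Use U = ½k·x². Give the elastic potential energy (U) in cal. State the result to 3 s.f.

Directly: U = ½kx².
k = 30.8 lbf/in = 5394 N/m; x = 0.419 cm = 0.004190 m.
U = 0.04735 J
0.04735 J × (1 cal / 4.184 J) = 0.01132 cal

0.0113 cal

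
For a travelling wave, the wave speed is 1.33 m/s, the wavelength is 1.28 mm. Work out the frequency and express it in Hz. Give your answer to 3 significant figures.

1040 Hz

Rearranging: f = v/λ.
v = 1.33 m/s; λ = 1.28 mm = 0.001280 m.
f = 1039 Hz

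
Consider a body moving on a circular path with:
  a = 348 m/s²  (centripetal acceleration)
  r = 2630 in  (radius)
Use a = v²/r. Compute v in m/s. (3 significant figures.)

Solving a = v²/r for v: v = √(a·r).
a = 348 m/s²; r = 2630 in = 66.80 m.
v = 152.5 m/s

152 m/s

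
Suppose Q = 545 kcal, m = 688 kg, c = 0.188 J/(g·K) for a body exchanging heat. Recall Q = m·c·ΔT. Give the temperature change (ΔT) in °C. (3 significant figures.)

17.6 °C

Rearranging Q = m·c·ΔT for ΔT: ΔT = Q/(m·c).
Q = 545 kcal = 2.280×10^6 J; m = 688 kg; c = 0.188 J/(g·K) = 188.0 J/(kg·K).
ΔT = 17.63 K
Since 1 °C = 1 K, 17.63 °C.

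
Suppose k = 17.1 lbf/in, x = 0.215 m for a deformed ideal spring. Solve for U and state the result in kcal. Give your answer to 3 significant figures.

Directly: U = ½kx².
k = 17.1 lbf/in = 2995 N/m; x = 0.215 m.
U = 69.21 J  (the unit combination reduces to kg·m²/s² = J)
69.21 J × (1 kcal / 4184 J) = 0.01654 kcal

0.0165 kcal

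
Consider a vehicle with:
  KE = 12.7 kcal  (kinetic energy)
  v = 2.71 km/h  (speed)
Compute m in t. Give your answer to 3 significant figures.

Rearranging KE = ½mv² for m: m = 2·KE/v².
KE = 12.7 kcal = 53137 J; v = 2.71 km/h = 0.7528 m/s.
m = 1.875×10^5 kg
1.875×10^5 kg × (1 t / 1000 kg) = 187.5 t

188 t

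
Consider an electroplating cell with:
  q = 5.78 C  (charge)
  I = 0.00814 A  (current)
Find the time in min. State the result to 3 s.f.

11.8 min

Rearranging: t = q/I.
q = 5.78 C; I = 0.00814 A.
t = 710.1 s
710.1 s × (1 min / 60.00 s) = 11.83 min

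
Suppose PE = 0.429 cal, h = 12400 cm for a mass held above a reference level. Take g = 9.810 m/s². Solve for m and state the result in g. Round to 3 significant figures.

1.48 g

Rearranging PE = m·g·h for m: m = PE/(g·h).
PE = 0.429 cal = 1.795 J; h = 12400 cm = 124.0 m; g = 9.810 m/s².
m = 0.001476 kg
0.001476 kg × (1 g / 0.001000 kg) = 1.476 g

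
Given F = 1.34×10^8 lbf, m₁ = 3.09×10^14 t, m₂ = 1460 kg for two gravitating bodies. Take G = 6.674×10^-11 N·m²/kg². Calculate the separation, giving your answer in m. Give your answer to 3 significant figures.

7.11 m

From Newton's law of gravitation: r = √(G·m₁m₂/F).
F = 1.34×10^8 lbf = 5.961×10^8 N; m₁ = 3.09×10^14 t = 3.090×10^17 kg; m₂ = 1460 kg; G = 6.674×10^-11 N·m²/kg².
r = 7.107 m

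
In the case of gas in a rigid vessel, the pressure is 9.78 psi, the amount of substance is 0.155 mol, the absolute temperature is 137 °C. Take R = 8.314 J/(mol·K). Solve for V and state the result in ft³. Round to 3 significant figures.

From the ideal-gas law: V = nRT/P.
P = 9.78 psi = 67431 Pa; n = 0.155 mol; T = 137 °C = 410.1 K; R = 8.314 J/(mol·K).
V = 0.007838 m³
0.007838 m³ × (1 ft³ / 0.02832 m³) = 0.2768 ft³

0.277 ft³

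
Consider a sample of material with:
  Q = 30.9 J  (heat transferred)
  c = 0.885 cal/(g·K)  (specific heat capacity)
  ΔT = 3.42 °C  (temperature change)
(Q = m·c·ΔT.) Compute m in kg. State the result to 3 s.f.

Rearranging Q = m·c·ΔT for m: m = Q/(c·ΔT).
Q = 30.9 J; c = 0.885 cal/(g·K) = 3703 J/(kg·K); ΔT = 3.42 °C = 3.420 K.
m = 0.002440 kg

0.00244 kg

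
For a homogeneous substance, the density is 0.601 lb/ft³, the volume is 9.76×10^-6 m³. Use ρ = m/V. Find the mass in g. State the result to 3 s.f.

0.0940 g

Rearranging ρ = m/V for m: m = ρV.
ρ = 0.601 lb/ft³ = 9.627 kg/m³; V = 9.76×10^-6 m³.
m = 9.396×10^-5 kg
9.396×10^-5 kg × (1 g / 0.001000 kg) = 0.09396 g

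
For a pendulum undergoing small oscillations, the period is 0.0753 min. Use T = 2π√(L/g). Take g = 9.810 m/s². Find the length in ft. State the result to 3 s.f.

16.6 ft

Rearranging T = 2π√(L/g) for L: L = g·(T/2π)².
T = 0.0753 min = 4.518 s; g = 9.810 m/s².
L = 5.072 m
5.072 m × (1 ft / 0.3048 m) = 16.64 ft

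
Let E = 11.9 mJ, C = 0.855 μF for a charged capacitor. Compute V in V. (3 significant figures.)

Solving E = ½C·V² for V: V = √(2E/C).
E = 11.9 mJ = 0.01190 J; C = 0.855 μF = 8.550×10^-7 F.
V = 166.8 V

167 V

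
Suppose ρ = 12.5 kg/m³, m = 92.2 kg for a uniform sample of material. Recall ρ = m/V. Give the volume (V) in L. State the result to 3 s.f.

Solving ρ = m/V for V: V = m/ρ.
ρ = 12.5 kg/m³; m = 92.2 kg.
V = 7.376 m³
7.376 m³ × (1 L / 0.001000 m³) = 7376 L

7380 L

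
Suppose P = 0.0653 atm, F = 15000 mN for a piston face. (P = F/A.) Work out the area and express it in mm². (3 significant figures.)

2270 mm²

Solving P = F/A for A: A = F/P.
P = 0.0653 atm = 6617 Pa; F = 15000 mN = 15.00 N.
A = 0.002267 m²
0.002267 m² × (1 mm² / 1.000×10^-6 m²) = 2267 mm²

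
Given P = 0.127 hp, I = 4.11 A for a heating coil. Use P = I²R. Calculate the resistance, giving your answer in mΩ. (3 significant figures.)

5610 mΩ

Rearranging P = I²R for R: R = P/I².
P = 0.127 hp = 94.70 W; I = 4.11 A.
R = 5.606 Ω
5.606 Ω × (1 mΩ / 0.001000 Ω) = 5606 mΩ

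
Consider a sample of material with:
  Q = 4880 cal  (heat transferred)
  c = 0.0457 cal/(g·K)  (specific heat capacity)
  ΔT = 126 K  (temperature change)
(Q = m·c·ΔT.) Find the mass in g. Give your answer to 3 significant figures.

Rearranging Q = m·c·ΔT for m: m = Q/(c·ΔT).
Q = 4880 cal = 20418 J; c = 0.0457 cal/(g·K) = 191.2 J/(kg·K); ΔT = 126 K.
m = 0.8475 kg
0.8475 kg × (1 g / 0.001000 kg) = 847.5 g

847 g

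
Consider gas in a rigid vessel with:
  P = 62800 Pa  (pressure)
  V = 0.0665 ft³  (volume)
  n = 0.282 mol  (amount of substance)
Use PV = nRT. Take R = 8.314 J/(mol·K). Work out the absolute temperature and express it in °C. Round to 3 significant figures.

From the ideal-gas law: T = PV/(nR).
P = 62800 Pa; V = 0.0665 ft³ = 0.001883 m³; n = 0.282 mol; R = 8.314 J/(mol·K).
T = 50.44 K
50.44 K − 273.15 = -222.7 °C

-223 °C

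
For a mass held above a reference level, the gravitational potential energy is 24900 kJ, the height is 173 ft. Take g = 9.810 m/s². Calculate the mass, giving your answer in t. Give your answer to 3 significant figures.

48.1 t

Rearranging: m = PE/(g·h).
PE = 24900 kJ = 2.490×10^7 J; h = 173 ft = 52.73 m; g = 9.810 m/s².
m = 48136 kg
48136 kg × (1 t / 1000 kg) = 48.14 t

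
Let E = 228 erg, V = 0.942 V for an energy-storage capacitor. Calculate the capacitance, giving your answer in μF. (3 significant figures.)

51.4 μF

Solving E = ½C·V² for C: C = 2E/V².
E = 228 erg = 2.280×10^-5 J; V = 0.942 V.
C = 5.139×10^-5 F
5.139×10^-5 F × (1 μF / 1.000×10^-6 F) = 51.39 μF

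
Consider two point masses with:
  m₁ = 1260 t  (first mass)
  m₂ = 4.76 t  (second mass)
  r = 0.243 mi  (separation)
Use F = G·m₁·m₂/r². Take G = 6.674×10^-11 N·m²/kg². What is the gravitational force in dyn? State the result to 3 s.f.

0.262 dyn

From Newton's law of gravitation: F = Gm₁m₂/r².
m₁ = 1260 t = 1.260×10^6 kg; m₂ = 4.76 t = 4760 kg; r = 0.243 mi = 391.1 m; G = 6.674×10^-11 N·m²/kg².
F = 2.617×10^-6 N
2.617×10^-6 N × (1 dyn / 1.000×10^-5 N) = 0.2617 dyn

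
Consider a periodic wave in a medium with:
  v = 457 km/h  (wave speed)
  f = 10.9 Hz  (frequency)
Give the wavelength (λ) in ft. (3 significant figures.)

Rearranging v = f·λ for λ: λ = v/f.
v = 457 km/h = 126.9 m/s; f = 10.9 Hz.
λ = 11.65 m
11.65 m × (1 ft / 0.3048 m) = 38.21 ft

38.2 ft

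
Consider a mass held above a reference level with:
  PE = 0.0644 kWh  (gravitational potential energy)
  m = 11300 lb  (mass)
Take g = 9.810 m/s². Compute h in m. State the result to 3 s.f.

Solving PE = m·g·h for h: h = PE/(m·g).
PE = 0.0644 kWh = 2.318×10^5 J; m = 11300 lb = 5126 kg; g = 9.810 m/s².
h = 4.611 m

4.61 m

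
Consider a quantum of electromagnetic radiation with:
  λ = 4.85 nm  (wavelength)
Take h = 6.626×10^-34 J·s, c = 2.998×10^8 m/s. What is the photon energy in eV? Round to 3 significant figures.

256 eV

Directly: E = hc/λ.
λ = 4.85 nm = 4.850×10^-9 m; h = 6.626×10^-34 J·s; c = 2.998×10^8 m/s.
E = 4.096×10^-17 J
4.096×10^-17 J × (1 eV / 1.602×10^-19 J) = 255.6 eV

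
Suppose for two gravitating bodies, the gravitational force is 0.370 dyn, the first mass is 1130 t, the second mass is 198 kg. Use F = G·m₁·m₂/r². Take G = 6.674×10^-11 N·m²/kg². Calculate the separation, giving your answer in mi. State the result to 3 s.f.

Rearranging F = G·m₁·m₂/r² for r: r = √(G·m₁m₂/F).
F = 0.370 dyn = 3.700×10^-6 N; m₁ = 1130 t = 1.130×10^6 kg; m₂ = 198 kg; G = 6.674×10^-11 N·m²/kg².
r = 63.53 m
63.53 m × (1 mi / 1609 m) = 0.03947 mi

0.0395 mi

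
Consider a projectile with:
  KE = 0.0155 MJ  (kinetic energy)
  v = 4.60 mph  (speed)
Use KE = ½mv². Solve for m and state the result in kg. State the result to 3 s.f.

Rearranging: m = 2·KE/v².
KE = 0.0155 MJ = 15500 J; v = 4.60 mph = 2.056 m/s.
m = 7331 kg

7330 kg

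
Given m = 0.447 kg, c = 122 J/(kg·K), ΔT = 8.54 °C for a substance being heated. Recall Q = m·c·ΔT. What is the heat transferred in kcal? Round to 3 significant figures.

0.111 kcal

Q is given directly by: Q = mcΔT.
m = 0.447 kg; c = 122 J/(kg·K); ΔT = 8.54 °C = 8.540 K.
Q = 465.7 J  (the unit combination reduces to kg·m²/s² = J)
465.7 J × (1 kcal / 4184 J) = 0.1113 kcal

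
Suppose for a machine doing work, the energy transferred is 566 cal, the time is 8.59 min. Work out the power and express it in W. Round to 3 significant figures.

4.59 W

P is given directly by: P = W/t.
W = 566 cal = 2368 J; t = 8.59 min = 515.4 s.
P = 4.595 W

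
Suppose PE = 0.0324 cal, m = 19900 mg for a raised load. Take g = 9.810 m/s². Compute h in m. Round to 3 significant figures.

Solving PE = m·g·h for h: h = PE/(m·g).
PE = 0.0324 cal = 0.1356 J; m = 19900 mg = 0.01990 kg; g = 9.810 m/s².
h = 0.6944 m

0.694 m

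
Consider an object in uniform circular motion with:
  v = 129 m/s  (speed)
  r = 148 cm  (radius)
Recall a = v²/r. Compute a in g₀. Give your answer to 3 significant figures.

Directly: a = v²/r.
v = 129 m/s; r = 148 cm = 1.480 m.
a = 11244 m/s²
11244 m/s² × (1 g₀ / 9.807 m/s²) = 1147 g₀

1150 g₀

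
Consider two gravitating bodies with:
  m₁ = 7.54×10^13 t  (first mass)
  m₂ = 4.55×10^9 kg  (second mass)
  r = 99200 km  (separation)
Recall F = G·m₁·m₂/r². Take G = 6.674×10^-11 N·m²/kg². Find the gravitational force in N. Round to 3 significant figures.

2.33 N

Directly: F = Gm₁m₂/r².
m₁ = 7.54×10^13 t = 7.540×10^16 kg; m₂ = 4.55×10^9 kg; r = 99200 km = 9.920×10^7 m; G = 6.674×10^-11 N·m²/kg².
F = 2.327 N  (the unit combination reduces to kg·m/s² = N)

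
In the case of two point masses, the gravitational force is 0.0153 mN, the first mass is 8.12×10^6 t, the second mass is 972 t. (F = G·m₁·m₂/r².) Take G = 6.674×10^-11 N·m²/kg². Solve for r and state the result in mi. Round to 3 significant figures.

Solving F = G·m₁·m₂/r² for r: r = √(G·m₁m₂/F).
F = 0.0153 mN = 1.530×10^-5 N; m₁ = 8.12×10^6 t = 8.120×10^9 kg; m₂ = 972 t = 9.720×10^5 kg; G = 6.674×10^-11 N·m²/kg².
r = 1.855×10^5 m
1.855×10^5 m × (1 mi / 1609 m) = 115.3 mi

115 mi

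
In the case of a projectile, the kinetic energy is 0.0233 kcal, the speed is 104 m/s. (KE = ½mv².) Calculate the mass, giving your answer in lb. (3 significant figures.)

Solving KE = ½mv² for m: m = 2·KE/v².
KE = 0.0233 kcal = 97.49 J; v = 104 m/s.
m = 0.01803 kg
0.01803 kg × (1 lb / 0.4536 kg) = 0.03974 lb

0.0397 lb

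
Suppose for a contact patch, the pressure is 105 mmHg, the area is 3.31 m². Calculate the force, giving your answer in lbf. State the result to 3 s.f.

Rearranging P = F/A for F: F = P·A.
P = 105 mmHg = 13999 Pa; A = 3.31 m².
F = 46336 N
46336 N × (1 lbf / 4.448 N) = 10417 lbf

10400 lbf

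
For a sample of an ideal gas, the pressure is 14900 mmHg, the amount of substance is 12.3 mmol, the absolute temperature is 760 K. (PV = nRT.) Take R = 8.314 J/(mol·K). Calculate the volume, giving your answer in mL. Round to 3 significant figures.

39.1 mL

Rearranging: V = nRT/P.
P = 14900 mmHg = 1.986×10^6 Pa; n = 12.3 mmol = 0.01230 mol; T = 760 K; R = 8.314 J/(mol·K).
V = 3.912×10^-5 m³
3.912×10^-5 m³ × (1 mL / 1.000×10^-6 m³) = 39.12 mL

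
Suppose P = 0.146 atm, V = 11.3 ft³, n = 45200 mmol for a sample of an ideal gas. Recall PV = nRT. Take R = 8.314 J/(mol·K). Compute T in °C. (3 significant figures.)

From the ideal-gas law: T = PV/(nR).
P = 0.146 atm = 14793 Pa; V = 11.3 ft³ = 0.3200 m³; n = 45200 mmol = 45.20 mol; R = 8.314 J/(mol·K).
T = 12.60 K
12.60 K − 273.15 = -260.6 °C

-261 °C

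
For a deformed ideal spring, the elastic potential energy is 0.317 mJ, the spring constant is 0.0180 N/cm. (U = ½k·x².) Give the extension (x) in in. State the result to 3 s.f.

0.739 in

Rearranging: x = √(2U/k).
U = 0.317 mJ = 3.170×10^-4 J; k = 0.0180 N/cm = 1.800 N/m.
x = 0.01877 m
0.01877 m × (1 in / 0.02540 m) = 0.7389 in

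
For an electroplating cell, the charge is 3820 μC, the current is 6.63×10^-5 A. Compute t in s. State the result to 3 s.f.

Rearranging q = I·t for t: t = q/I.
q = 3820 μC = 0.003820 C; I = 6.63×10^-5 A.
t = 57.62 s

57.6 s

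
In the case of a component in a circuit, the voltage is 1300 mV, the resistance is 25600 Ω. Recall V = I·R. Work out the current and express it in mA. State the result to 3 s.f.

Rearranging: I = V/R.
V = 1300 mV = 1.300 V; R = 25600 Ω.
I = 5.078×10^-5 A
5.078×10^-5 A × (1 mA / 0.001000 A) = 0.05078 mA

0.0508 mA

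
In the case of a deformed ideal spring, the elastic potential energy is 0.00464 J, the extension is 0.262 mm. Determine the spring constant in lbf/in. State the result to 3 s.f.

772 lbf/in

Rearranging U = ½k·x² for k: k = 2U/x².
U = 0.00464 J; x = 0.262 mm = 2.620×10^-4 m.
k = 1.352×10^5 N/m
1.352×10^5 N/m × (1 lbf/in / 175.1 N/m) = 772.0 lbf/in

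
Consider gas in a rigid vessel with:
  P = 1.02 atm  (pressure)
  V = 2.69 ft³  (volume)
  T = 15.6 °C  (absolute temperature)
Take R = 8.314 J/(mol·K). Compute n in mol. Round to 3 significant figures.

3.28 mol

From the ideal-gas law: n = PV/(RT).
P = 1.02 atm = 1.034×10^5 Pa; V = 2.69 ft³ = 0.07617 m³; T = 15.6 °C = 288.8 K; R = 8.314 J/(mol·K).
n = 3.279 mol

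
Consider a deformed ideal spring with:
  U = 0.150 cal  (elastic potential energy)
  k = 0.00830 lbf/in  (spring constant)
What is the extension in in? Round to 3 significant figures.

36.6 in

Rearranging U = ½k·x² for x: x = √(2U/k).
U = 0.150 cal = 0.6276 J; k = 0.00830 lbf/in = 1.454 N/m.
x = 0.9293 m
0.9293 m × (1 in / 0.02540 m) = 36.59 in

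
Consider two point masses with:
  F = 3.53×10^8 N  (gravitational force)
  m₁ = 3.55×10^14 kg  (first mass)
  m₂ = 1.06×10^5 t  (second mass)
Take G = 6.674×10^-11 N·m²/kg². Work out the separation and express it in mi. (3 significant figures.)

0.0524 mi

From Newton's law of gravitation: r = √(G·m₁m₂/F).
F = 3.53×10^8 N; m₁ = 3.55×10^14 kg; m₂ = 1.06×10^5 t = 1.060×10^8 kg; G = 6.674×10^-11 N·m²/kg².
r = 84.35 m
84.35 m × (1 mi / 1609 m) = 0.05241 mi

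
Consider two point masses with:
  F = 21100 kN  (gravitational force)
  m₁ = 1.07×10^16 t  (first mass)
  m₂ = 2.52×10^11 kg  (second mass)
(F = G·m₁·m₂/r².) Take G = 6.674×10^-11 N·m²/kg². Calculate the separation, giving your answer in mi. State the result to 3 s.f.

From Newton's law of gravitation: r = √(G·m₁m₂/F).
F = 21100 kN = 2.110×10^7 N; m₁ = 1.07×10^16 t = 1.070×10^19 kg; m₂ = 2.52×10^11 kg; G = 6.674×10^-11 N·m²/kg².
r = 2.920×10^6 m
2.920×10^6 m × (1 mi / 1609 m) = 1815 mi

1810 mi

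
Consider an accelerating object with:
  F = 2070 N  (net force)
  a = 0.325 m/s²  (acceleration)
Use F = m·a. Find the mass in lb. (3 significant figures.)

From Newton's second law: m = F/a.
F = 2070 N; a = 0.325 m/s².
m = 6369 kg
6369 kg × (1 lb / 0.4536 kg) = 14042 lb

14000 lb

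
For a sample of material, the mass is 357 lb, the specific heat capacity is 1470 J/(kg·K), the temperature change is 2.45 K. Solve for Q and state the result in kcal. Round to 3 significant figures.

139 kcal

Directly: Q = mcΔT.
m = 357 lb = 161.9 kg; c = 1470 J/(kg·K); ΔT = 2.45 K.
Q = 5.832×10^5 J  (the unit combination reduces to kg·m²/s² = J)
5.832×10^5 J × (1 kcal / 4184 J) = 139.4 kcal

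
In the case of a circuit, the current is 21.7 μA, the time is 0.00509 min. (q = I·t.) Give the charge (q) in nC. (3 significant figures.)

6630 nC

Directly: q = It.
I = 21.7 μA = 2.170×10^-5 A; t = 0.00509 min = 0.3054 s.
q = 6.627×10^-6 C  (the unit combination reduces to A·s = C)
6.627×10^-6 C × (1 nC / 1.000×10^-9 C) = 6627 nC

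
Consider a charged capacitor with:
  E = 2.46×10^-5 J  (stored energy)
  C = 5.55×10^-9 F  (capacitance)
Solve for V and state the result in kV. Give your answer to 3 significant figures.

Rearranging: V = √(2E/C).
E = 2.46×10^-5 J; C = 5.55×10^-9 F.
V = 94.15 V  (the unit combination reduces to kg·m²/(A·s³) = V)
94.15 V × (1 kV / 1000 V) = 0.09415 kV

0.0942 kV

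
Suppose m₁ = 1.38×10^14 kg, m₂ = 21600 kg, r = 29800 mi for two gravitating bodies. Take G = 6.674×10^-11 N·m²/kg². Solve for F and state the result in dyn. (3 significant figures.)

0.00865 dyn

F is given directly by: F = Gm₁m₂/r².
m₁ = 1.38×10^14 kg; m₂ = 21600 kg; r = 29800 mi = 4.796×10^7 m; G = 6.674×10^-11 N·m²/kg².
F = 8.649×10^-8 N
8.649×10^-8 N × (1 dyn / 1.000×10^-5 N) = 0.008649 dyn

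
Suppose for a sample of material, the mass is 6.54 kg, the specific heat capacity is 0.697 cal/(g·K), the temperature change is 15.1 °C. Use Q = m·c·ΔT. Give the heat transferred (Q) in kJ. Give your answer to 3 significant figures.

Directly: Q = mcΔT.
m = 6.54 kg; c = 0.697 cal/(g·K) = 2916 J/(kg·K); ΔT = 15.1 °C = 15.10 K.
Q = 2.880×10^5 J  (the unit combination reduces to kg·m²/s² = J)
2.880×10^5 J × (1 kJ / 1000 J) = 288.0 kJ

288 kJ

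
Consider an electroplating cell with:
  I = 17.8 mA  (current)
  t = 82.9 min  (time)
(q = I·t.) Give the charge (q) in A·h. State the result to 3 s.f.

Directly: q = It.
I = 17.8 mA = 0.01780 A; t = 82.9 min = 4974 s.
q = 88.54 C  (the unit combination reduces to A·s = C)
88.54 C × (1 A·h / 3600 C) = 0.02459 A·h

0.0246 A·h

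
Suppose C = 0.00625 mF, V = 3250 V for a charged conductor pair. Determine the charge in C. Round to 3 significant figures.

0.0203 C

Rearranging C = Q/V for Q: Q = CV.
C = 0.00625 mF = 6.250×10^-6 F; V = 3250 V.
Q = 0.02031 C  (the unit combination reduces to A·s = C)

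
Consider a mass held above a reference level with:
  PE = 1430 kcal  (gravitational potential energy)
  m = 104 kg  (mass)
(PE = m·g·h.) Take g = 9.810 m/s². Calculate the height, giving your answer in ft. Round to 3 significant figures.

Rearranging PE = m·g·h for h: h = PE/(m·g).
PE = 1430 kcal = 5.983×10^6 J; m = 104 kg; g = 9.810 m/s².
h = 5864 m
5864 m × (1 ft / 0.3048 m) = 19240 ft

19200 ft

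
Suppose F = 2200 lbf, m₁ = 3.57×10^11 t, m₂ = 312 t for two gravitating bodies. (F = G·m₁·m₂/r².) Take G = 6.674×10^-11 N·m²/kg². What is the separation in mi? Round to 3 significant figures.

From Newton's law of gravitation: r = √(G·m₁m₂/F).
F = 2200 lbf = 9786 N; m₁ = 3.57×10^11 t = 3.570×10^14 kg; m₂ = 312 t = 3.120×10^5 kg; G = 6.674×10^-11 N·m²/kg².
r = 871.6 m
871.6 m × (1 mi / 1609 m) = 0.5416 mi

0.542 mi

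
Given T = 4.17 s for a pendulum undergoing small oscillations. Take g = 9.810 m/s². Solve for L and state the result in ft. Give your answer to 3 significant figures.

Solving T = 2π√(L/g) for L: L = g·(T/2π)².
T = 4.17 s; g = 9.810 m/s².
L = 4.321 m
4.321 m × (1 ft / 0.3048 m) = 14.18 ft

14.2 ft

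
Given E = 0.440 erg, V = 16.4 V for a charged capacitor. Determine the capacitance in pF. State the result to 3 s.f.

Rearranging E = ½C·V² for C: C = 2E/V².
E = 0.440 erg = 4.400×10^-8 J; V = 16.4 V.
C = 3.272×10^-10 F
3.272×10^-10 F × (1 pF / 1.000×10^-12 F) = 327.2 pF

327 pF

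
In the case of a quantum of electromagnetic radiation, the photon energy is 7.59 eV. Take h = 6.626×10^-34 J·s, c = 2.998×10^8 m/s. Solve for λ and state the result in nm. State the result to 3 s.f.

Solving E = h·c/λ for λ: λ = hc/E.
E = 7.59 eV = 1.216×10^-18 J; h = 6.626×10^-34 J·s; c = 2.998×10^8 m/s.
λ = 1.634×10^-7 m
1.634×10^-7 m × (1 nm / 1.000×10^-9 m) = 163.4 nm

163 nm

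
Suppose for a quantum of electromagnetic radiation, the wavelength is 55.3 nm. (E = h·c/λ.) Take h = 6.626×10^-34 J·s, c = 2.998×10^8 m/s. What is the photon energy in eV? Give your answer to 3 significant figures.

E is given directly by: E = hc/λ.
λ = 55.3 nm = 5.530×10^-8 m; h = 6.626×10^-34 J·s; c = 2.998×10^8 m/s.
E = 3.592×10^-18 J  (the unit combination reduces to kg·m²/s² = J)
3.592×10^-18 J × (1 eV / 1.602×10^-19 J) = 22.42 eV

22.4 eV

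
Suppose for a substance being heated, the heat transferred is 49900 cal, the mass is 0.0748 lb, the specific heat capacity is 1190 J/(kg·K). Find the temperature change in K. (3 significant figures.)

Rearranging: ΔT = Q/(m·c).
Q = 49900 cal = 2.088×10^5 J; m = 0.0748 lb = 0.03393 kg; c = 1190 J/(kg·K).
ΔT = 5171 K

5170 K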